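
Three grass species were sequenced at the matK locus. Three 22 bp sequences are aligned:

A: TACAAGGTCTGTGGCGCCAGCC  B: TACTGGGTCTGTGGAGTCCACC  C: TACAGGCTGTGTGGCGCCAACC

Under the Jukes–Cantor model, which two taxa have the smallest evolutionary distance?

A and C

A–B: 6/22 differ, p = 0.273, d = 0.339.
A–C: 4/22 differ, p = 0.182, d = 0.208.
B–C: 6/22 differ, p = 0.273, d = 0.339.
The smallest distance is between A and C.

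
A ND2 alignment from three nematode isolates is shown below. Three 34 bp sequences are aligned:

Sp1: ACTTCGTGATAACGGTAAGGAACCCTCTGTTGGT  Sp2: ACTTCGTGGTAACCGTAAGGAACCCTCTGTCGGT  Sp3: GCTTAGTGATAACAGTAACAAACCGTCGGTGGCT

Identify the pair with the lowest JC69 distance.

Sp1 and Sp2

Sp1–Sp2: 3/34 differ, p = 0.088, d = 0.094.
Sp1–Sp3: 9/34 differ, p = 0.265, d = 0.326.
Sp2–Sp3: 10/34 differ, p = 0.294, d = 0.373.
The smallest distance is between Sp1 and Sp2.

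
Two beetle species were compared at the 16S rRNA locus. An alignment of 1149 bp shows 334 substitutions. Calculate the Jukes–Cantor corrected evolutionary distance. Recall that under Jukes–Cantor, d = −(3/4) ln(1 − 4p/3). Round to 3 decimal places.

p = 334/1149 ≈ 0.290688.
d = −(3/4) ln(1 − 4p/3) = −0.75 ln(1 − 0.387584) = −0.75 ln(0.612416)
  = −0.75 × (-0.490343) = 0.367757 substitutions/site.

0.368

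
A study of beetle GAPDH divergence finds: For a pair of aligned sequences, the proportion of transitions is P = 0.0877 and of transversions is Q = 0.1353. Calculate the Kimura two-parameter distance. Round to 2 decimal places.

Under the Kimura two-parameter model, d = −½ ln(1 − 2P − Q) − ¼ ln(1 − 2Q).
1 − 2P − Q = 0.6893, giving −½ ln(0.6893) = 0.186039.
1 − 2Q = 0.7294, giving −¼ ln(0.7294) = 0.078883.
d = 0.186039 + 0.078883 = 0.264922.

0.26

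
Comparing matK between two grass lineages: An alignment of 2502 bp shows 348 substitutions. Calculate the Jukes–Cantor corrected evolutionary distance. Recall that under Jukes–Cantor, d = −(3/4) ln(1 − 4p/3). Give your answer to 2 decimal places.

p = 348/2502 ≈ 0.139089.
d = −(3/4) ln(1 − 4p/3) = −0.75 ln(1 − 0.185452) = −0.75 ln(0.814548)
  = −0.75 × (-0.205122) = 0.153842 substitutions/site.

0.15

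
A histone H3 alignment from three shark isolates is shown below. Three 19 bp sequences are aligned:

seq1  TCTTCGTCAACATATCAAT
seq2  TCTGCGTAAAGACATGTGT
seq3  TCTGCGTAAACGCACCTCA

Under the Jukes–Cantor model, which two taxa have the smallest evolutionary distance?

seq2 and seq3

seq1–seq2: 7/19 differ, p = 0.368, d = 0.507.
seq1–seq3: 8/19 differ, p = 0.421, d = 0.618.
seq2–seq3: 6/19 differ, p = 0.316, d = 0.410.
The smallest distance is between seq2 and seq3.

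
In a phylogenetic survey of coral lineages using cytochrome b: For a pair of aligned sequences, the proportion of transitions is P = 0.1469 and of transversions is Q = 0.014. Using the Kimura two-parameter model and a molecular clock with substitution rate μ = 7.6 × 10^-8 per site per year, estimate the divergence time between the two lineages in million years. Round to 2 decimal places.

Under the Kimura two-parameter model, d = −½ ln(1 − 2P − Q) − ¼ ln(1 − 2Q).
1 − 2P − Q = 0.6922, giving −½ ln(0.6922) = 0.183940.
1 − 2Q = 0.972, giving −¼ ln(0.972) = 0.007100.
d = 0.183940 + 0.007100 = 0.191040.
Under a molecular clock d = 2μt, so t = d/(2μ) = 0.191040 / (2 × 7.6 × 10^-8) = 1.26 million years.

1.26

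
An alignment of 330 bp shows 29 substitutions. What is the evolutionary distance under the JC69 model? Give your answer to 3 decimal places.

0.093

p = 29/330 ≈ 0.087879.
d = −(3/4) ln(1 − 4p/3) = −0.75 ln(1 − 0.117172) = −0.75 ln(0.882828)
  = −0.75 × (-0.124625) = 0.093469 substitutions/site.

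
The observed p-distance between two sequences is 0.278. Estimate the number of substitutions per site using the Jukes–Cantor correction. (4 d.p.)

0.3473

d = −(3/4) ln(1 − 4p/3) = −0.75 ln(1 − 0.370667) = −0.75 ln(0.629333)
  = −0.75 × (-0.463095) = 0.347321 substitutions/site.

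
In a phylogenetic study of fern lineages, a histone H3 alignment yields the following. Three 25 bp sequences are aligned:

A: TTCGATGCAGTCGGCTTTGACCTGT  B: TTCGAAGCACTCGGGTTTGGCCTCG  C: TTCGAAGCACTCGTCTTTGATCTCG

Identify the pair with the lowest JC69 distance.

B and C

A–B: 6/25 differ, p = 0.240, d = 0.289.
A–C: 6/25 differ, p = 0.240, d = 0.289.
B–C: 4/25 differ, p = 0.160, d = 0.180.
The smallest distance is between B and C.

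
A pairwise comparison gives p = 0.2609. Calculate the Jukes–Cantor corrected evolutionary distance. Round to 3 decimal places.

d = −(3/4) ln(1 − 4p/3) = −0.75 ln(1 − 0.347867) = −0.75 ln(0.652133)
  = −0.75 × (-0.427507) = 0.320630 substitutions/site.

0.321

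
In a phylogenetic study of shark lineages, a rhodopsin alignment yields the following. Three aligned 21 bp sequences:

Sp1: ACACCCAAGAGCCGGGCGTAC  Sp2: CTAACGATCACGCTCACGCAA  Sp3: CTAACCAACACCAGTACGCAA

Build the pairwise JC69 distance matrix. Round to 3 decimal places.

d(Sp1,Sp2) = 1.309, d(Sp1,Sp3) = 0.756, d(Sp2,Sp3) = 0.360

Sp1–Sp2: 13/21 sites differ → p ≈ 0.619048, d = −0.75 ln(1 − 0.825397) = 1.308930 ≈ 1.309.
Sp1–Sp3: 10/21 sites differ → p ≈ 0.47619, d = −0.75 ln(1 − 0.63492) = 0.755729 ≈ 0.756.
Sp2–Sp3: 6/21 sites differ → p ≈ 0.285714, d = −0.75 ln(1 − 0.380952) = 0.359679 ≈ 0.360.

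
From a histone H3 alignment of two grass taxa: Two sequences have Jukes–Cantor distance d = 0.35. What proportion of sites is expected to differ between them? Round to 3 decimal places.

p = (3/4)(1 − e^(−4d/3)) = 0.75 × (1 − e^(-0.466667)) = 0.75 × (1 − 0.627089) = 0.279683.

0.280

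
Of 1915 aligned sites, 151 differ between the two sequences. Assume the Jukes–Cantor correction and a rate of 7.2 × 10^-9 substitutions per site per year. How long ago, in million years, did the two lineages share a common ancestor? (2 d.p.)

p = 151/1915 ≈ 0.078851.
d = −(3/4) ln(1 − 4p/3) = −0.75 ln(1 − 0.105135) = −0.75 ln(0.894865)
  = −0.75 × (-0.111082) = 0.083312 substitutions/site.
Under a molecular clock d = 2μt, so t = d/(2μ) = 0.083312 / (2 × 7.2 × 10^-9) = 5.79 million years.

5.79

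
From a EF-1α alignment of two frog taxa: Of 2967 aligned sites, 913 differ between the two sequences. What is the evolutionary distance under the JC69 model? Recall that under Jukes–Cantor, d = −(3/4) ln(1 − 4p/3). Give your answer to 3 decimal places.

0.396

p = 913/2967 ≈ 0.307718.
d = −(3/4) ln(1 − 4p/3) = −0.75 ln(1 − 0.410291) = −0.75 ln(0.589709)
  = −0.75 × (-0.528126) = 0.396095 substitutions/site.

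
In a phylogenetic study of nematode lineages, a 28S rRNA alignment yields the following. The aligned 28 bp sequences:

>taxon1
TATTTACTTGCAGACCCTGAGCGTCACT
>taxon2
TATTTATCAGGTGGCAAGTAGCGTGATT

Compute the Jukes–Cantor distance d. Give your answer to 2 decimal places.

0.64

The sequences differ at 12 of 28 sites, so p = 12/28 ≈ 0.428571.
d = −(3/4) ln(1 − 4p/3) = −0.75 ln(1 − 0.571428) = −0.75 ln(0.428572)
  = −0.75 × (-0.847297) = 0.635473 substitutions/site.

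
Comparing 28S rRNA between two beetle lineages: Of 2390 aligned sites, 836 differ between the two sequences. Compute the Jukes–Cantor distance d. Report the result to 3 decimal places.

0.471

p = 836/2390 ≈ 0.349791.
d = −(3/4) ln(1 − 4p/3) = −0.75 ln(1 − 0.466388) = −0.75 ln(0.533612)
  = −0.75 × (-0.628086) = 0.471065 substitutions/site.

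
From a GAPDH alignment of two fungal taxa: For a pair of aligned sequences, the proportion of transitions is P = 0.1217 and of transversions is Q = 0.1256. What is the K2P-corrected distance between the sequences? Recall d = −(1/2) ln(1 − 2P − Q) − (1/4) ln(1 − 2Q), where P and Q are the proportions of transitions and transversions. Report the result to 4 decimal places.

0.3025

Under the Kimura two-parameter model, d = −½ ln(1 − 2P − Q) − ¼ ln(1 − 2Q).
1 − 2P − Q = 0.631, giving −½ ln(0.631) = 0.230225.
1 − 2Q = 0.7488, giving −¼ ln(0.7488) = 0.072321.
d = 0.230225 + 0.072321 = 0.302546.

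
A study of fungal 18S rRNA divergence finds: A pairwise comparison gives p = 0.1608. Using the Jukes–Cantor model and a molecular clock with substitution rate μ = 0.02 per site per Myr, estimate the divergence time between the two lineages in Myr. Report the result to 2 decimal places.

4.52

d = −(3/4) ln(1 − 4p/3) = −0.75 ln(1 − 0.2144) = −0.75 ln(0.7856)
  = −0.75 × (-0.241308) = 0.180981 substitutions/site.
Under a molecular clock d = 2μt, so t = d/(2μ) = 0.180981 / (2 × 0.02) = 4.52 Myr.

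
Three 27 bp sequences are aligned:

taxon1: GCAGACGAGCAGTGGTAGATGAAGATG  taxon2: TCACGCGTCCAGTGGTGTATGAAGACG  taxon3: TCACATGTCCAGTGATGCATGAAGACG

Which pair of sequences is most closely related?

taxon1–taxon2: 8/27 differ, p = 0.296, d = 0.377.
taxon1–taxon3: 9/27 differ, p = 0.333, d = 0.441.
taxon2–taxon3: 4/27 differ, p = 0.148, d = 0.165.
The smallest distance is between taxon2 and taxon3.

taxon2 and taxon3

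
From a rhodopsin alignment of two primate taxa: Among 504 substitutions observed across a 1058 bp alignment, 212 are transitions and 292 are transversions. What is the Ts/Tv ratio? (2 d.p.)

0.73

R = 212/292 = 0.726027… ≈ 0.73 (to 2 d.p.).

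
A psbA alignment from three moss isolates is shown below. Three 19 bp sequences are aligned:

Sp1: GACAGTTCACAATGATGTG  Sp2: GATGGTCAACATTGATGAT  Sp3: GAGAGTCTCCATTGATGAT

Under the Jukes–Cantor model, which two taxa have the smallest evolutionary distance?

Sp1–Sp2: 7/19 differ, p = 0.368, d = 0.507.
Sp1–Sp3: 7/19 differ, p = 0.368, d = 0.507.
Sp2–Sp3: 4/19 differ, p = 0.211, d = 0.247.
The smallest distance is between Sp2 and Sp3.

Sp2 and Sp3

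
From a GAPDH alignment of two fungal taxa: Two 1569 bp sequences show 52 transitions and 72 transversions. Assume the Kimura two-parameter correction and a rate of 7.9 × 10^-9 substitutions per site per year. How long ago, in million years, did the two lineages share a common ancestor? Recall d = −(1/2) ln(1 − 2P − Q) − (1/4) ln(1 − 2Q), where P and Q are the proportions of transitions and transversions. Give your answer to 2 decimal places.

P = 52/1569 ≈ 0.033142 and Q = 72/1569 ≈ 0.045889.
Under the Kimura two-parameter model, d = −½ ln(1 − 2P − Q) − ¼ ln(1 − 2Q).
1 − 2P − Q = 0.887827, giving −½ ln(0.887827) = 0.059489.
1 − 2Q = 0.908222, giving −¼ ln(0.908222) = 0.024067.
d = 0.059489 + 0.024067 = 0.083556.
Under a molecular clock d = 2μt, so t = d/(2μ) = 0.083556 / (2 × 7.9 × 10^-9) = 5.29 million years.

5.29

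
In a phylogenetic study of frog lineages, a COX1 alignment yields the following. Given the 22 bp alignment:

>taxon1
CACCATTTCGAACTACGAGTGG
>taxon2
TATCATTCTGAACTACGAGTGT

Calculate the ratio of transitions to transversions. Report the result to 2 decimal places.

4.00

Transitions are A↔G and C↔T; transversions are all other mismatches.
Transitions: 4. Transversions: 1.
R = 4/1 = 4.00.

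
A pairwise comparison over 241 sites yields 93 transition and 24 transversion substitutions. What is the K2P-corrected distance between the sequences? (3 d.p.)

P = 93/241 ≈ 0.385892 and Q = 24/241 ≈ 0.099585.
Under the Kimura two-parameter model, d = −½ ln(1 − 2P − Q) − ¼ ln(1 − 2Q).
1 − 2P − Q = 0.128631, giving −½ ln(0.128631) = 1.025404.
1 − 2Q = 0.80083, giving −¼ ln(0.80083) = 0.055527.
d = 1.025404 + 0.055527 = 1.080931.

1.081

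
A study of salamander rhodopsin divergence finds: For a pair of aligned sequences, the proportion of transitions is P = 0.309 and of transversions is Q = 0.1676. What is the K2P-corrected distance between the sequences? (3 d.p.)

Under the Kimura two-parameter model, d = −½ ln(1 − 2P − Q) − ¼ ln(1 − 2Q).
1 − 2P − Q = 0.2144, giving −½ ln(0.2144) = 0.769956.
1 − 2Q = 0.6648, giving −¼ ln(0.6648) = 0.102067.
d = 0.769956 + 0.102067 = 0.872023.

0.872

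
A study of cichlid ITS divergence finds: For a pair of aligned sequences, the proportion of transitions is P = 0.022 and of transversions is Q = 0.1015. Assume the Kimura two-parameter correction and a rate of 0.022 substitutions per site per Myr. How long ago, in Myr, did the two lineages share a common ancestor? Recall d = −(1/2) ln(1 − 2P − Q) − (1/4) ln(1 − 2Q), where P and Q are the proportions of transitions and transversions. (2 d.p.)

3.08

Under the Kimura two-parameter model, d = −½ ln(1 − 2P − Q) − ¼ ln(1 − 2Q).
1 − 2P − Q = 0.8545, giving −½ ln(0.8545) = 0.078619.
1 − 2Q = 0.797, giving −¼ ln(0.797) = 0.056725.
d = 0.078619 + 0.056725 = 0.135344.
Under a molecular clock d = 2μt, so t = d/(2μ) = 0.135344 / (2 × 0.022) = 3.08 Myr.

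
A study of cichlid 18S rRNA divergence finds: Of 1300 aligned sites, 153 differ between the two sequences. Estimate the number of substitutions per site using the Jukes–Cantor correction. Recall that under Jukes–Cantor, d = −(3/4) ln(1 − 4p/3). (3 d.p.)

p = 153/1300 ≈ 0.117692.
d = −(3/4) ln(1 − 4p/3) = −0.75 ln(1 − 0.156923) = −0.75 ln(0.843077)
  = −0.75 × (-0.170697) = 0.128023 substitutions/site.

0.128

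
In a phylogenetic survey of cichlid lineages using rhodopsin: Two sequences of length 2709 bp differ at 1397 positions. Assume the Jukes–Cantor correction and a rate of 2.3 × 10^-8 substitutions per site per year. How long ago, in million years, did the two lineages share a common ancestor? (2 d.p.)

18.97

p = 1397/2709 ≈ 0.515688.
d = −(3/4) ln(1 − 4p/3) = −0.75 ln(1 − 0.687584) = −0.75 ln(0.312416)
  = −0.75 × (-1.163420) = 0.872565 substitutions/site.
Under a molecular clock d = 2μt, so t = d/(2μ) = 0.872565 / (2 × 2.3 × 10^-8) = 18.97 million years.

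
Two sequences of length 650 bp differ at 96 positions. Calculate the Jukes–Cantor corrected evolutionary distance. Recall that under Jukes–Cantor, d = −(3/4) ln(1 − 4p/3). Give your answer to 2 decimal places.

0.16

p = 96/650 ≈ 0.147692.
d = −(3/4) ln(1 − 4p/3) = −0.75 ln(1 − 0.196923) = −0.75 ln(0.803077)
  = −0.75 × (-0.219305) = 0.164479 substitutions/site.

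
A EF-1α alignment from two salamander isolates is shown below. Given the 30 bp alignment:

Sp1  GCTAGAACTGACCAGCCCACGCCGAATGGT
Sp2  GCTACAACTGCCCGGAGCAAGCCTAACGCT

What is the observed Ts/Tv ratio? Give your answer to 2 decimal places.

0.29

Transitions are A↔G and C↔T; transversions are all other mismatches.
Transitions: 2. Transversions: 7.
R = 2/7 = 0.285714… ≈ 0.29 (to 2 d.p.).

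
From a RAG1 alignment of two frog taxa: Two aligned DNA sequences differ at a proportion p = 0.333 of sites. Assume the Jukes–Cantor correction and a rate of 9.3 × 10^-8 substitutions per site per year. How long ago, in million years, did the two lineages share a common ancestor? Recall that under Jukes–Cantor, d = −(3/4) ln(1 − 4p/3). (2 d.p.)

2.37

d = −(3/4) ln(1 − 4p/3) = −0.75 ln(1 − 0.444) = −0.75 ln(0.556)
  = −0.75 × (-0.586987) = 0.440240 substitutions/site.
Under a molecular clock d = 2μt, so t = d/(2μ) = 0.440240 / (2 × 9.3 × 10^-8) = 2.37 million years.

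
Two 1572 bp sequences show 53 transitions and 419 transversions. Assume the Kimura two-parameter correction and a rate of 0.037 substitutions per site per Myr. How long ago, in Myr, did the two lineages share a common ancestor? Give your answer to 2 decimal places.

P = 53/1572 ≈ 0.033715 and Q = 419/1572 ≈ 0.266539.
Under the Kimura two-parameter model, d = −½ ln(1 − 2P − Q) − ¼ ln(1 − 2Q).
1 − 2P − Q = 0.666031, giving −½ ln(0.666031) = 0.203210.
1 − 2Q = 0.466922, giving −¼ ln(0.466922) = 0.190398.
d = 0.203210 + 0.190398 = 0.393608.
Under a molecular clock d = 2μt, so t = d/(2μ) = 0.393608 / (2 × 0.037) = 5.32 Myr.

5.32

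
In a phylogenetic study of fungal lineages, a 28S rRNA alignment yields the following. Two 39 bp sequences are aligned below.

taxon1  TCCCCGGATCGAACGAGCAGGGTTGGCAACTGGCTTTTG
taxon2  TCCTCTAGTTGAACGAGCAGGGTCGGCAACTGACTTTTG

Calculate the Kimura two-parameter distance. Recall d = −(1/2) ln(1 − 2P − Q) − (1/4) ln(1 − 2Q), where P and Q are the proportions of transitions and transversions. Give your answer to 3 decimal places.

0.216

Of 39 sites, 6 differences are transitions and 1 are transversions, so P = 6/39 ≈ 0.153846 and Q = 1/39 ≈ 0.025641.
Under the Kimura two-parameter model, d = −½ ln(1 − 2P − Q) − ¼ ln(1 − 2Q).
1 − 2P − Q = 0.666667, giving −½ ln(0.666667) = 0.202732.
1 − 2Q = 0.948718, giving −¼ ln(0.948718) = 0.013161.
d = 0.202732 + 0.013161 = 0.215893.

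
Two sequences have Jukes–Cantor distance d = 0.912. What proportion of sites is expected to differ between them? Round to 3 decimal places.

0.528

p = (3/4)(1 − e^(−4d/3)) = 0.75 × (1 − e^(-1.216)) = 0.75 × (1 − 0.296413) = 0.527690.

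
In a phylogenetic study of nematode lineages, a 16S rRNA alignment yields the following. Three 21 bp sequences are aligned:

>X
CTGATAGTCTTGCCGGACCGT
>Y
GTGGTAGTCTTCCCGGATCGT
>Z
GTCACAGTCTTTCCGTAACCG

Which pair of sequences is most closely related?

X and Y

X–Y: 4/21 differ, p = 0.190, d = 0.220.
X–Z: 8/21 differ, p = 0.381, d = 0.532.
Y–Z: 8/21 differ, p = 0.381, d = 0.532.
The smallest distance is between X and Y.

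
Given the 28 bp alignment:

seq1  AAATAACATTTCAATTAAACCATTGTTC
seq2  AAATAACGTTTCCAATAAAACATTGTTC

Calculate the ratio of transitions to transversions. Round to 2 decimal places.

Transitions are A↔G and C↔T; transversions are all other mismatches.
Transitions: 1. Transversions: 3.
R = 1/3 = 0.333333… ≈ 0.33 (to 2 d.p.).

0.33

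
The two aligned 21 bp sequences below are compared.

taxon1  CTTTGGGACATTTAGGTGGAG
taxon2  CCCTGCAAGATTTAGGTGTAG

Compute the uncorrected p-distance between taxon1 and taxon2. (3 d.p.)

0.286

The sequences differ at 6 of 21 positions (sites 2, 3, 6, 7, 9, 19).
p = 6/21 = 0.285714… ≈ 0.286 (to 3 d.p.).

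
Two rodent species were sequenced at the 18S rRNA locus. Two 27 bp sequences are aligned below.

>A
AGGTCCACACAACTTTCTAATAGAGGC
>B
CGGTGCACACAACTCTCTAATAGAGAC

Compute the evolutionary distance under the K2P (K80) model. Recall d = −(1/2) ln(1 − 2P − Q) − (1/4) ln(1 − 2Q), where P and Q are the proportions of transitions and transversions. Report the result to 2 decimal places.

0.17

Of 27 sites, 2 differences are transitions and 2 are transversions, so P = 2/27 ≈ 0.074074 and Q = 2/27 ≈ 0.074074.
Under the Kimura two-parameter model, d = −½ ln(1 − 2P − Q) − ¼ ln(1 − 2Q).
1 − 2P − Q = 0.777778, giving −½ ln(0.777778) = 0.125657.
1 − 2Q = 0.851852, giving −¼ ln(0.851852) = 0.040086.
d = 0.125657 + 0.040086 = 0.165743.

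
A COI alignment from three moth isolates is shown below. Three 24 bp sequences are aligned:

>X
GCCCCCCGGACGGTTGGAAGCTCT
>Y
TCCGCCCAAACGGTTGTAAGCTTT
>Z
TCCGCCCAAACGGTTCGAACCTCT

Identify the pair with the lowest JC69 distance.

Y and Z

X–Y: 6/24 differ, p = 0.250, d = 0.304.
X–Z: 6/24 differ, p = 0.250, d = 0.304.
Y–Z: 4/24 differ, p = 0.167, d = 0.188.
The smallest distance is between Y and Z.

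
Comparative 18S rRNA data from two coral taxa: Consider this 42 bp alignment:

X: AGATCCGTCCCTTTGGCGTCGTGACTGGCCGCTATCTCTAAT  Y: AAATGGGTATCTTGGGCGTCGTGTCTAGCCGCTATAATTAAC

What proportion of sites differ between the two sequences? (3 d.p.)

0.286

The sequences differ at 12 of 42 positions.
p = 12/42 = 0.285714… ≈ 0.286 (to 3 d.p.).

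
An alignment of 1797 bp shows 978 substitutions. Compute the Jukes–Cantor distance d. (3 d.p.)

0.970

p = 978/1797 ≈ 0.54424.
d = −(3/4) ln(1 − 4p/3) = −0.75 ln(1 − 0.725653) = −0.75 ln(0.274347)
  = −0.75 × (-1.293362) = 0.970022 substitutions/site.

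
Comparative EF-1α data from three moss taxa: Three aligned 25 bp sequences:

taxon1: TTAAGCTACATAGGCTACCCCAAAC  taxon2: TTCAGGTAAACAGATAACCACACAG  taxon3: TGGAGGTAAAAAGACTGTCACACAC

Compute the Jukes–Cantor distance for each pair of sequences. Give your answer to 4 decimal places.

d(taxon1,taxon2) = 0.5716, d(taxon1,taxon3) = 0.5716, d(taxon2,taxon3) = 0.4172

taxon1–taxon2: 10/25 sites differ → p = 0.4, d = −0.75 ln(1 − 0.533333) = 0.571605 ≈ 0.5716.
taxon1–taxon3: 10/25 sites differ → p = 0.4, d = −0.75 ln(1 − 0.533333) = 0.571605 ≈ 0.5716.
taxon2–taxon3: 8/25 sites differ → p = 0.32, d = −0.75 ln(1 − 0.426667) = 0.417216 ≈ 0.4172.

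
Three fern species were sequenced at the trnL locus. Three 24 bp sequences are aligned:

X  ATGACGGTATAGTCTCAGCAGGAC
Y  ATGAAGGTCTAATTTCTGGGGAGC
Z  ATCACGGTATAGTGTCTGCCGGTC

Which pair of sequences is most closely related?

X–Y: 9/24 differ, p = 0.375, d = 0.520.
X–Z: 5/24 differ, p = 0.208, d = 0.244.
Y–Z: 9/24 differ, p = 0.375, d = 0.520.
The smallest distance is between X and Z.

X and Z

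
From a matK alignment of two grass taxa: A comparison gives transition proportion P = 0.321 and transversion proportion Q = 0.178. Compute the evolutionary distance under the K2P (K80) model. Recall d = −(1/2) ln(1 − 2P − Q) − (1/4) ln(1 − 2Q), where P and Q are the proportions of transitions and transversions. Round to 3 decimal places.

Under the Kimura two-parameter model, d = −½ ln(1 − 2P − Q) − ¼ ln(1 − 2Q).
1 − 2P − Q = 0.18, giving −½ ln(0.18) = 0.857399.
1 − 2Q = 0.644, giving −¼ ln(0.644) = 0.110014.
d = 0.857399 + 0.110014 = 0.967413.

0.967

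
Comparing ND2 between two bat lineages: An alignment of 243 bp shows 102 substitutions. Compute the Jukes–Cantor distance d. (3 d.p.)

p = 102/243 ≈ 0.419753.
d = −(3/4) ln(1 − 4p/3) = −0.75 ln(1 − 0.559671) = −0.75 ln(0.440329)
  = −0.75 × (-0.820233) = 0.615175 substitutions/site.

0.615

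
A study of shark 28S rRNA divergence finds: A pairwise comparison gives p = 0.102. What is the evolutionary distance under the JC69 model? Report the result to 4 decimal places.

d = −(3/4) ln(1 − 4p/3) = −0.75 ln(1 − 0.136) = −0.75 ln(0.864)
  = −0.75 × (-0.146183) = 0.109637 substitutions/site.

0.1096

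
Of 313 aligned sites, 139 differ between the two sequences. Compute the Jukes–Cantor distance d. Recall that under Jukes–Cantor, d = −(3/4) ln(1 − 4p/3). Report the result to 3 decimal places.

0.673

p = 139/313 ≈ 0.444089.
d = −(3/4) ln(1 − 4p/3) = −0.75 ln(1 − 0.592119) = −0.75 ln(0.407881)
  = −0.75 × (-0.896780) = 0.672585 substitutions/site.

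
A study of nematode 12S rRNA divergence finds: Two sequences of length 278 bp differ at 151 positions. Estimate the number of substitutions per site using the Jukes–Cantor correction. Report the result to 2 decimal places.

p = 151/278 ≈ 0.543165.
d = −(3/4) ln(1 − 4p/3) = −0.75 ln(1 − 0.72422) = −0.75 ln(0.27578)
  = −0.75 × (-1.288152) = 0.966114 substitutions/site.

0.97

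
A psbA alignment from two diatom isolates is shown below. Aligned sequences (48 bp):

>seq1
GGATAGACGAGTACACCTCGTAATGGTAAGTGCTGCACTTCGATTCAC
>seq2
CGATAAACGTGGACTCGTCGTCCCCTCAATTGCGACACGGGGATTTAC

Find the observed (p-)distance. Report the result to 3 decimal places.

0.396

The sequences differ at 19 of 48 positions.
p = 19/48 = 0.395833… ≈ 0.396 (to 3 d.p.).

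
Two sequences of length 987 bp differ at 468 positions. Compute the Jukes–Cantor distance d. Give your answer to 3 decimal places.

0.750

p = 468/987 ≈ 0.474164.
d = −(3/4) ln(1 − 4p/3) = −0.75 ln(1 − 0.632219) = −0.75 ln(0.367781)
  = −0.75 × (-1.000268) = 0.750201 substitutions/site.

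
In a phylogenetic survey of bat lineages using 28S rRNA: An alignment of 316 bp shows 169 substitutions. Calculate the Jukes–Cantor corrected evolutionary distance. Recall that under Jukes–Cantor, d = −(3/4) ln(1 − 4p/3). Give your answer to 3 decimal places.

0.936

p = 169/316 ≈ 0.53481.
d = −(3/4) ln(1 − 4p/3) = −0.75 ln(1 − 0.71308) = −0.75 ln(0.28692)
  = −0.75 × (-1.248552) = 0.936414 substitutions/site.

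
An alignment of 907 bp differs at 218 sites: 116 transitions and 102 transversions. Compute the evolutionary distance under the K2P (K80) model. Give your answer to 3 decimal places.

0.293

P = 116/907 ≈ 0.127894 and Q = 102/907 ≈ 0.112459.
Under the Kimura two-parameter model, d = −½ ln(1 − 2P − Q) − ¼ ln(1 − 2Q).
1 − 2P − Q = 0.631753, giving −½ ln(0.631753) = 0.229628.
1 − 2Q = 0.775082, giving −¼ ln(0.775082) = 0.063697.
d = 0.229628 + 0.063697 = 0.293325.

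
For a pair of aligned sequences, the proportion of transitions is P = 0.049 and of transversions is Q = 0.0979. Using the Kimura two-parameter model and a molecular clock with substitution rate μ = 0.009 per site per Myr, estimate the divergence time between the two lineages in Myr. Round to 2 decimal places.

9.08

Under the Kimura two-parameter model, d = −½ ln(1 − 2P − Q) − ¼ ln(1 − 2Q).
1 − 2P − Q = 0.8041, giving −½ ln(0.8041) = 0.109016.
1 − 2Q = 0.8042, giving −¼ ln(0.8042) = 0.054477.
d = 0.109016 + 0.054477 = 0.163493.
Under a molecular clock d = 2μt, so t = d/(2μ) = 0.163493 / (2 × 0.009) = 9.08 Myr.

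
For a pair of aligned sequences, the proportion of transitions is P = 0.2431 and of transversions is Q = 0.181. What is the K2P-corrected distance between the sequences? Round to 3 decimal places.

0.662

Under the Kimura two-parameter model, d = −½ ln(1 − 2P − Q) − ¼ ln(1 − 2Q).
1 − 2P − Q = 0.3328, giving −½ ln(0.3328) = 0.550107.
1 − 2Q = 0.638, giving −¼ ln(0.638) = 0.112354.
d = 0.550107 + 0.112354 = 0.662461.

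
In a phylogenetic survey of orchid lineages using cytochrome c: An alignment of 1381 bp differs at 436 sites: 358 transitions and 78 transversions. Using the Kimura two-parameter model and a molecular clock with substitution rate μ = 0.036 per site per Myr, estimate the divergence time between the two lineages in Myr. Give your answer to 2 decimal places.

P = 358/1381 ≈ 0.259232 and Q = 78/1381 ≈ 0.056481.
Under the Kimura two-parameter model, d = −½ ln(1 − 2P − Q) − ¼ ln(1 − 2Q).
1 − 2P − Q = 0.425055, giving −½ ln(0.425055) = 0.427768.
1 − 2Q = 0.887038, giving −¼ ln(0.887038) = 0.029967.
d = 0.427768 + 0.029967 = 0.457735.
Under a molecular clock d = 2μt, so t = d/(2μ) = 0.457735 / (2 × 0.036) = 6.36 Myr.

6.36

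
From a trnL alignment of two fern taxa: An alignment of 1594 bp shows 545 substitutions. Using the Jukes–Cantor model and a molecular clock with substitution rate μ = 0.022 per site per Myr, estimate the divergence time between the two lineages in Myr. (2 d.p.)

10.37

p = 545/1594 ≈ 0.341907.
d = −(3/4) ln(1 − 4p/3) = −0.75 ln(1 − 0.455876) = −0.75 ln(0.544124)
  = −0.75 × (-0.608578) = 0.456434 substitutions/site.
Under a molecular clock d = 2μt, so t = d/(2μ) = 0.456434 / (2 × 0.022) = 10.37 Myr.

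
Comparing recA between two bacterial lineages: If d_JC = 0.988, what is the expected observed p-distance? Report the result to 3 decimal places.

p = (3/4)(1 − e^(−4d/3)) = 0.75 × (1 − e^(-1.317333)) = 0.75 × (1 − 0.267849) = 0.549113.

0.549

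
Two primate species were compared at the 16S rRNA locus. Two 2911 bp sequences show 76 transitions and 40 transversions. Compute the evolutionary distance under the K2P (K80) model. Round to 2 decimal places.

0.04

P = 76/2911 ≈ 0.026108 and Q = 40/2911 ≈ 0.013741.
Under the Kimura two-parameter model, d = −½ ln(1 − 2P − Q) − ¼ ln(1 − 2Q).
1 − 2P − Q = 0.934043, giving −½ ln(0.934043) = 0.034116.
1 − 2Q = 0.972518, giving −¼ ln(0.972518) = 0.006967.
d = 0.034116 + 0.006967 = 0.041083.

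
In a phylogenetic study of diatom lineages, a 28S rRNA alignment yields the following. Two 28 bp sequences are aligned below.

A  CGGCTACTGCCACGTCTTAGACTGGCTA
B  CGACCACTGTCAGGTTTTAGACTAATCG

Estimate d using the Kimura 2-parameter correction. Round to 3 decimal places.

Of 28 sites, 9 differences are transitions and 1 are transversions, so P = 9/28 ≈ 0.321429 and Q = 1/28 ≈ 0.035714.
Under the Kimura two-parameter model, d = −½ ln(1 − 2P − Q) − ¼ ln(1 − 2Q).
1 − 2P − Q = 0.321428, giving −½ ln(0.321428) = 0.567491.
1 − 2Q = 0.928572, giving −¼ ln(0.928572) = 0.018527.
d = 0.567491 + 0.018527 = 0.586018.

0.586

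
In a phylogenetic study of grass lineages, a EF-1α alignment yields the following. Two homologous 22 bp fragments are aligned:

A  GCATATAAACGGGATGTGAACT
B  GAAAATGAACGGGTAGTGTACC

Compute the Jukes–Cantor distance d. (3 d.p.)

0.414

The sequences differ at 7 of 22 sites (2, 4, 7, 14, 15, 19, 22), so p = 7/22 ≈ 0.318182.
d = −(3/4) ln(1 − 4p/3) = −0.75 ln(1 − 0.424243) = −0.75 ln(0.575757)
  = −0.75 × (-0.552070) = 0.414053 substitutions/site.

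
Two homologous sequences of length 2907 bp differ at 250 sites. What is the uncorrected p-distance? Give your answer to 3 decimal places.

0.086

p = 250/2907 = 0.085999… ≈ 0.086 (to 3 d.p.).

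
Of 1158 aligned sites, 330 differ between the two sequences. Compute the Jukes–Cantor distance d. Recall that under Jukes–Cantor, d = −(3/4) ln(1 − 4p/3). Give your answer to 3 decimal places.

p = 330/1158 ≈ 0.284974.
d = −(3/4) ln(1 − 4p/3) = −0.75 ln(1 − 0.379965) = −0.75 ln(0.620035)
  = −0.75 × (-0.477979) = 0.358484 substitutions/site.

0.358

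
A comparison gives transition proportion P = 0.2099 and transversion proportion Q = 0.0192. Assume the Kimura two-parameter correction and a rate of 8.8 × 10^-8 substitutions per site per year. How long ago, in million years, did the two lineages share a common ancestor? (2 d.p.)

Under the Kimura two-parameter model, d = −½ ln(1 − 2P − Q) − ¼ ln(1 − 2Q).
1 − 2P − Q = 0.561, giving −½ ln(0.561) = 0.289017.
1 − 2Q = 0.9616, giving −¼ ln(0.9616) = 0.009789.
d = 0.289017 + 0.009789 = 0.298806.
Under a molecular clock d = 2μt, so t = d/(2μ) = 0.298806 / (2 × 8.8 × 10^-8) = 1.70 million years.

1.70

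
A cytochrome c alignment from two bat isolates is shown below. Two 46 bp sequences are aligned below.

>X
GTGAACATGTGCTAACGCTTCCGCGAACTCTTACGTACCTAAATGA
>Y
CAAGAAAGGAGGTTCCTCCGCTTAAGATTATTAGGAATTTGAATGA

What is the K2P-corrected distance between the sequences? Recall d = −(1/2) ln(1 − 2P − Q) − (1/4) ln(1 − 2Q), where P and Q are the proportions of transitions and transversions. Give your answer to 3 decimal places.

Of 46 sites, 10 differences are transitions and 15 are transversions, so P = 10/46 ≈ 0.217391 and Q = 15/46 ≈ 0.326087.
Under the Kimura two-parameter model, d = −½ ln(1 − 2P − Q) − ¼ ln(1 − 2Q).
1 − 2P − Q = 0.239131, giving −½ ln(0.239131) = 0.715372.
1 − 2Q = 0.347826, giving −¼ ln(0.347826) = 0.264013.
d = 0.715372 + 0.264013 = 0.979385.

0.979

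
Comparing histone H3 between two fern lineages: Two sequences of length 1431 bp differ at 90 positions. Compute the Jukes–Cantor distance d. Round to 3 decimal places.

0.066

p = 90/1431 ≈ 0.062893.
d = −(3/4) ln(1 − 4p/3) = −0.75 ln(1 − 0.083857) = −0.75 ln(0.916143)
  = −0.75 × (-0.087583) = 0.065687 substitutions/site.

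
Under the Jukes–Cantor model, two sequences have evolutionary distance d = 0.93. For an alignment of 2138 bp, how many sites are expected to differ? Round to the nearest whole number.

Invert JC69: p = (3/4)(1 − e^(−4d/3)) = 0.75 × (1 − e^(-1.24)) = 0.75 × (1 − 0.289384) = 0.532962.
Expected differing sites = pL ≈ 0.532962 × 2138 = 1139.472756 ≈ 1139.

1139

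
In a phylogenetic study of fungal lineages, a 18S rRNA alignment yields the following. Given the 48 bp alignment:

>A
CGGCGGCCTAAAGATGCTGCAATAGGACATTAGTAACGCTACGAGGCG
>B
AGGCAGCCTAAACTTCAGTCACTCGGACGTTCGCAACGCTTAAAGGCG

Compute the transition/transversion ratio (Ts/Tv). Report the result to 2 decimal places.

0.33

Transitions are A↔G and C↔T; transversions are all other mismatches.
Transitions: 4. Transversions: 12.
R = 4/12 = 0.333333… ≈ 0.33 (to 2 d.p.).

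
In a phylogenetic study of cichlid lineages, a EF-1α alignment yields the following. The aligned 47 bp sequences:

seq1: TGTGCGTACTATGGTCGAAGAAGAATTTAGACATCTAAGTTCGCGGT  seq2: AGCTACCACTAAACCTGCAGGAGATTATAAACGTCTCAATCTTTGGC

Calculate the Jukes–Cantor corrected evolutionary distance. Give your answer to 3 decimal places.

0.857

The sequences differ at 24 of 47 sites, so p = 24/47 ≈ 0.510638.
d = −(3/4) ln(1 − 4p/3) = −0.75 ln(1 − 0.680851) = −0.75 ln(0.319149)
  = −0.75 × (-1.142097) = 0.856573 substitutions/site.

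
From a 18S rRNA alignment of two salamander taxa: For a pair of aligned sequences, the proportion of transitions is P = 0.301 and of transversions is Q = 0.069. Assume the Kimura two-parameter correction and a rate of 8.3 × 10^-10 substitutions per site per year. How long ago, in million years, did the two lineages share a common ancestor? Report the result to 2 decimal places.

357.21

Under the Kimura two-parameter model, d = −½ ln(1 − 2P − Q) − ¼ ln(1 − 2Q).
1 − 2P − Q = 0.329, giving −½ ln(0.329) = 0.555849.
1 − 2Q = 0.862, giving −¼ ln(0.862) = 0.037125.
d = 0.555849 + 0.037125 = 0.592974.
Under a molecular clock d = 2μt, so t = d/(2μ) = 0.592974 / (2 × 8.3 × 10^-10) = 357.21 million years.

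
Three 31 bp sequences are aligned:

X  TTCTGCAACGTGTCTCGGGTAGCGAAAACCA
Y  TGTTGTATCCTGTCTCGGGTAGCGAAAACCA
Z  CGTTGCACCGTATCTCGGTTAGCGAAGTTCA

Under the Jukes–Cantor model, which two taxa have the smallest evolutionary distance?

X–Y: 5/31 differ, p = 0.161, d = 0.182.
X–Z: 9/31 differ, p = 0.290, d = 0.367.
Y–Z: 9/31 differ, p = 0.290, d = 0.367.
The smallest distance is between X and Y.

X and Y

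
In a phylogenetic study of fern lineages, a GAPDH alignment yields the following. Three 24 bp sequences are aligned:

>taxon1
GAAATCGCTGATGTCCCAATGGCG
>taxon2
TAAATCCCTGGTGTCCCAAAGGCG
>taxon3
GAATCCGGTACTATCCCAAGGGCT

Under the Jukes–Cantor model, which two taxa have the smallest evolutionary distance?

taxon1 and taxon2

taxon1–taxon2: 4/24 differ, p = 0.167, d = 0.188.
taxon1–taxon3: 8/24 differ, p = 0.333, d = 0.441.
taxon2–taxon3: 10/24 differ, p = 0.417, d = 0.608.
The smallest distance is between taxon1 and taxon2.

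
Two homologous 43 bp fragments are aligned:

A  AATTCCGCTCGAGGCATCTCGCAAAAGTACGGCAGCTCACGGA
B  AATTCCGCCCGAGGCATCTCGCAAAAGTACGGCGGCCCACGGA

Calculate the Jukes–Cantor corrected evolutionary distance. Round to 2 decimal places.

The sequences differ at 3 of 43 sites (9, 34, 37), so p = 3/43 ≈ 0.069767.
d = −(3/4) ln(1 − 4p/3) = −0.75 ln(1 − 0.093023) = −0.75 ln(0.906977)
  = −0.75 × (-0.097638) = 0.073229 substitutions/site.

0.07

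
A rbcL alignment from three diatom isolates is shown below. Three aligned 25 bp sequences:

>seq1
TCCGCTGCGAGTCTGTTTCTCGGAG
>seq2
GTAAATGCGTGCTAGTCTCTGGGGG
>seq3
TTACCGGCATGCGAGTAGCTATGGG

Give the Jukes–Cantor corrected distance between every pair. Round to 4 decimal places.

d(seq1,seq2) = 0.7662, d(seq1,seq3) = 1.0298, d(seq2,seq3) = 0.5716

seq1–seq2: 12/25 sites differ → p = 0.48, d = −0.75 ln(1 − 0.64) = 0.766238 ≈ 0.7662.
seq1–seq3: 14/25 sites differ → p = 0.56, d = −0.75 ln(1 − 0.746667) = 1.029788 ≈ 1.0298.
seq2–seq3: 10/25 sites differ → p = 0.4, d = −0.75 ln(1 − 0.533333) = 0.571605 ≈ 0.5716.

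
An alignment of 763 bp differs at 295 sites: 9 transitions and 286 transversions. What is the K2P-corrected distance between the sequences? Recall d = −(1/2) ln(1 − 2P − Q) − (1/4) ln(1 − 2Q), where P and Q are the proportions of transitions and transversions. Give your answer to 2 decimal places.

P = 9/763 ≈ 0.011796 and Q = 286/763 ≈ 0.374836.
Under the Kimura two-parameter model, d = −½ ln(1 − 2P − Q) − ¼ ln(1 − 2Q).
1 − 2P − Q = 0.601572, giving −½ ln(0.601572) = 0.254105.
1 − 2Q = 0.250328, giving −¼ ln(0.250328) = 0.346246.
d = 0.254105 + 0.346246 = 0.600351.

0.60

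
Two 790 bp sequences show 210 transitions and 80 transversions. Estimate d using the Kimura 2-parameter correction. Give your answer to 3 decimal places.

0.558

P = 210/790 ≈ 0.265823 and Q = 80/790 ≈ 0.101266.
Under the Kimura two-parameter model, d = −½ ln(1 − 2P − Q) − ¼ ln(1 − 2Q).
1 − 2P − Q = 0.367088, giving −½ ln(0.367088) = 0.501077.
1 − 2Q = 0.797468, giving −¼ ln(0.797468) = 0.056578.
d = 0.501077 + 0.056578 = 0.557655.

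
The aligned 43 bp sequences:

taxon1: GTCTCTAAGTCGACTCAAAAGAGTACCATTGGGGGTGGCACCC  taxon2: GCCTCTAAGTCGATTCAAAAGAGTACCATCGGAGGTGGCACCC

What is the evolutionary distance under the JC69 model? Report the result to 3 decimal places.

The sequences differ at 4 of 43 sites (2, 14, 30, 33), so p = 4/43 ≈ 0.093023.
d = −(3/4) ln(1 − 4p/3) = −0.75 ln(1 − 0.124031) = −0.75 ln(0.875969)
  = −0.75 × (-0.132425) = 0.099319 substitutions/site.

0.099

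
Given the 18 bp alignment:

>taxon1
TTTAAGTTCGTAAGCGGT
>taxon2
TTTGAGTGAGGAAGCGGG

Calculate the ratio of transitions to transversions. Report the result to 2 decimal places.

Transitions are A↔G and C↔T; transversions are all other mismatches.
Transitions: 1. Transversions: 4.
R = 1/4 = 0.25.

0.25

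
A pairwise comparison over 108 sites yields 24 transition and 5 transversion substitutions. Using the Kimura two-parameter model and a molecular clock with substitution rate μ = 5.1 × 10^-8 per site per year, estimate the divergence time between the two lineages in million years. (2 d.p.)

P = 24/108 ≈ 0.222222 and Q = 5/108 ≈ 0.046296.
Under the Kimura two-parameter model, d = −½ ln(1 − 2P − Q) − ¼ ln(1 − 2Q).
1 − 2P − Q = 0.50926, giving −½ ln(0.50926) = 0.337398.
1 − 2Q = 0.907408, giving −¼ ln(0.907408) = 0.024291.
d = 0.337398 + 0.024291 = 0.361689.
Under a molecular clock d = 2μt, so t = d/(2μ) = 0.361689 / (2 × 5.1 × 10^-8) = 3.55 million years.

3.55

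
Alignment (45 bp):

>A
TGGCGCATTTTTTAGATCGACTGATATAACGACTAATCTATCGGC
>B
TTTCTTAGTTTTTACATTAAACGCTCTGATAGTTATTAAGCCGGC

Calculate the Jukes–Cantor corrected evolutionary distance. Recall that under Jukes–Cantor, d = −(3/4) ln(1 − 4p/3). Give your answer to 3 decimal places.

The sequences differ at 22 of 45 sites, so p = 22/45 ≈ 0.488889.
d = −(3/4) ln(1 − 4p/3) = −0.75 ln(1 − 0.651852) = −0.75 ln(0.348148)
  = −0.75 × (-1.055128) = 0.791346 substitutions/site.

0.791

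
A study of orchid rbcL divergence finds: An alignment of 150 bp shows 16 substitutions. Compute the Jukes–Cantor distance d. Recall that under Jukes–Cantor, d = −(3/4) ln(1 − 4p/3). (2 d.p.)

p = 16/150 ≈ 0.106667.
d = −(3/4) ln(1 − 4p/3) = −0.75 ln(1 − 0.142223) = −0.75 ln(0.857777)
  = −0.75 × (-0.153411) = 0.115058 substitutions/site.

0.12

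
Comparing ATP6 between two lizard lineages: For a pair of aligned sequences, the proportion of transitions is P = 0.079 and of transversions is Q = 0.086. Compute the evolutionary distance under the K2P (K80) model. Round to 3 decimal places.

0.187

Under the Kimura two-parameter model, d = −½ ln(1 − 2P − Q) − ¼ ln(1 − 2Q).
1 − 2P − Q = 0.756, giving −½ ln(0.756) = 0.139857.
1 − 2Q = 0.828, giving −¼ ln(0.828) = 0.047186.
d = 0.139857 + 0.047186 = 0.187043.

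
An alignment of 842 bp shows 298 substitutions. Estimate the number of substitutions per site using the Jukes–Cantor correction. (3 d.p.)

p = 298/842 ≈ 0.353919.
d = −(3/4) ln(1 − 4p/3) = −0.75 ln(1 − 0.471892) = −0.75 ln(0.528108)
  = −0.75 × (-0.638454) = 0.478841 substitutions/site.

0.479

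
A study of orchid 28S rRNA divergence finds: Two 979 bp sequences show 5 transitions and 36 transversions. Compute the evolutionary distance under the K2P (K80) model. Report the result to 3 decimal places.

0.043

P = 5/979 ≈ 0.005107 and Q = 36/979 ≈ 0.036772.
Under the Kimura two-parameter model, d = −½ ln(1 − 2P − Q) − ¼ ln(1 − 2Q).
1 − 2P − Q = 0.953014, giving −½ ln(0.953014) = 0.024063.
1 − 2Q = 0.926456, giving −¼ ln(0.926456) = 0.019097.
d = 0.024063 + 0.019097 = 0.043160.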